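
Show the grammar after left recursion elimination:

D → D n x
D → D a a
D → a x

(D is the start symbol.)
D is directly left-recursive. The standard transformation for
  A → A α₁ | ... | A α_m | β₁ | ... | β_n
is
  A  → β₁ A' | ... | β_n A'
  A' → α₁ A' | ... | α_m A' | ε

D → a x becomes D → a x D'
D → D n x becomes D' → n x D'
D → D a a becomes D' → a a D'
Add D' → ε

Resulting grammar:
D → a x D'
D' → n x D'
D' → a a D'
D' → ε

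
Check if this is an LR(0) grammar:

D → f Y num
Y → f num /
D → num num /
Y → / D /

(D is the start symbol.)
A grammar is LR(0) if no state in the canonical LR(0) collection has:
  - both a shift item (dot before a terminal) and a complete item (shift-reduce conflict), or
  - two or more complete items (reduce-reduce conflict; the accept item [D' → D .] counts as a complete item here).

Augment with D' → D and build the canonical LR(0) collection (I0 = CLOSURE({[D' → . D]}), then GOTO on every symbol after a dot until no new states appear). It has 14 states:
  I0: { [D → . f Y num], [D → . num num /], [D' → . D] }  — shift
  I1: { [D' → D .] }  — accept
  I2: { [D → f . Y num], [Y → . / D /], [Y → . f num /] }  — shift
  I3: { [D → num . num /] }  — shift
  I4: { [D → num num . /] }  — shift
  I5: { [D → num num / .] }  — reduce
  I6: { [D → . f Y num], [D → . num num /], [Y → / . D /] }  — shift
  I7: { [D → f Y . num] }  — shift
  I8: { [Y → f . num /] }  — shift
  I9: { [Y → f num . /] }  — shift
  I10: { [Y → f num / .] }  — reduce
  I11: { [D → f Y num .] }  — reduce
  I12: { [Y → / D . /] }  — shift
  I13: { [Y → / D / .] }  — reduce

Every state is either a pure shift/goto state or contains exactly one complete item and nothing to shift — no conflicts. The grammar is LR(0).

Answer: Yes, the grammar is LR(0)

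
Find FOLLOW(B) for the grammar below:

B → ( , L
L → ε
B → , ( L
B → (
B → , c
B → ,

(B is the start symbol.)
B is the start symbol, so $ ∈ FOLLOW(B).
B does not occur on any right-hand side.

Taking the union: FOLLOW(B) = { $ }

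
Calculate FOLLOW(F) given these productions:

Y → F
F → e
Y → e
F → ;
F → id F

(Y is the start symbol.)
To compute FOLLOW(F), find every occurrence of F on a right-hand side N → α F β: add FIRST(β) \ {ε}, and if β is empty or nullable also add FOLLOW(N). Iterate to a fixed point.

In Y → F: F is at the end, add FOLLOW(Y)
In F → id F: F is at the end; this adds FOLLOW(F) to itself — nothing new

The FOLLOW sets referred to above (computed the same way, to a fixed point):
  FOLLOW(Y) = { $ }

Taking the union: FOLLOW(F) = { $ }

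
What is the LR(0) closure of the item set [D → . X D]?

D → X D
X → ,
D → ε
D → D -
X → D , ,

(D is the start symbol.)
To compute CLOSURE, for each item [A → α.Bβ] where B is a non-terminal, add [B → .γ] for all productions B → γ; repeat for the newly added items until nothing changes.

Start with: [D → . X D]
  [D → . X D] has the dot before X: add [X → . ,], [X → . D , ,]
  [X → . D , ,] has the dot before D: add [D → .], [D → . D -]
No further items can be added.

CLOSURE = { [D → . D -], [D → . X D], [D → .], [X → . ,], [X → . D , ,] }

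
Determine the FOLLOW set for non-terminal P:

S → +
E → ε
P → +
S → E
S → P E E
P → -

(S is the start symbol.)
In S → P E E: P is followed by E E, add FIRST(E E) \ {ε} = { }
  E E is nullable, so also add FOLLOW(S)

The FOLLOW sets referred to above (computed the same way, to a fixed point):
  FOLLOW(S) = { $ }

Taking the union: FOLLOW(P) = { $ }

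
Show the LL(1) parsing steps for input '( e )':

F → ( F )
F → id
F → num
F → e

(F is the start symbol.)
Stack is shown with the top on the left.

Stack    Input    Action
------------------------
F $      ( e ) $  output F → ( F )
( F ) $  ( e ) $  match '('
F ) $    e ) $    output F → e
e ) $    e ) $    match 'e'
) $      ) $      match ')'
$        $        accept

The string is accepted.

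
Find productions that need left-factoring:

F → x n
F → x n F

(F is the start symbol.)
Yes, F has productions with common prefix 'x n'

Left-factoring is needed when two productions for the same non-terminal
share a common prefix on the right-hand side.

Productions for F:
  F → x n
  F → x n F

Found common prefix 'x n' in productions for F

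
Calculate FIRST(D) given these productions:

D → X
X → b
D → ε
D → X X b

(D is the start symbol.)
FIRST sets of the other non-terminals involved (by the same procedure, iterated to a fixed point):
  FIRST(X) = { 'b' }

From D → X:
  - X is a non-terminal: add FIRST(X) \ {ε} = { 'b' }
    X is not nullable, so stop
From D → ε:
  - ε-production, so ε ∈ FIRST(D)
From D → X X b:
  - X is a non-terminal: add FIRST(X) \ {ε} = { 'b' }
    X is not nullable, so stop

Collecting: FIRST(D) = { 'b', ε }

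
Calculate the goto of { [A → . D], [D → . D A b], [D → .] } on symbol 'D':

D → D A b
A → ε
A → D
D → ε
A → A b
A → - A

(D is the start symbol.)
GOTO(I, 'D') = CLOSURE({ [A → αX.β] : [A → α.Xβ] ∈ I, X = 'D' })

Items with dot before 'D', with the dot advanced:
  [A → . D] → [A → D .]
  [D → . D A b] → [D → D . A b]
Closure of the advanced items:
  [D → D . A b] has the dot before A: add [A → .], [A → . D], [A → . A b], [A → . - A]
  [A → . D] has the dot before D: add [D → . D A b], [D → .]

GOTO = { [A → . - A], [A → . A b], [A → . D], [A → .], [A → D .], [D → . D A b], [D → .], [D → D . A b] }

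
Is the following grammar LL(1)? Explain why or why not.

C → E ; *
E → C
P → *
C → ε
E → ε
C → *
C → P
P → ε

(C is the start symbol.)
Relevant sets:
  FIRST(E) = { '*', ';', ε }
  FIRST(P) = { '*', ε }
  FIRST(C) = { '*', ';', ε }
  FOLLOW(C) = { $, ';' }
  FOLLOW(E) = { ';' }
  FOLLOW(P) = { $, ';' }

For C:
  PREDICT(C → E ';' '*') = { '*', ';' }
  PREDICT(C → ε) = { $, ';' }
  PREDICT(C → '*') = { '*' }
  PREDICT(C → P) = { $, '*', ';' }
For E:
  PREDICT(E → C) = { '*', ';' }
  PREDICT(E → ε) = { ';' }
For P:
  PREDICT(P → '*') = { '*' }
  PREDICT(P → ε) = { $, ';' }

Conflict found: Predict set conflict for C: { ';' }
The grammar is NOT LL(1).

Answer: No. Predict set conflict for C: { ';' }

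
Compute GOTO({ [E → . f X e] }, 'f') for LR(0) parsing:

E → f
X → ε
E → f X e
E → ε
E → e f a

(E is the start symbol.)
{ [E → f . X e], [X → .] }

GOTO(I, 'f') = CLOSURE({ [A → αX.β] : [A → α.Xβ] ∈ I, X = 'f' })

Items with dot before 'f', with the dot advanced:
  [E → . f X e] → [E → f . X e]
Closure of the advanced items:
  [E → f . X e] has the dot before X: add [X → .]

GOTO = { [E → f . X e], [X → .] }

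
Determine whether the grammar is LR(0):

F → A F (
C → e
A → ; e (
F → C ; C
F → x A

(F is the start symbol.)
Augment with F' → F and build the canonical LR(0) collection (I0 = CLOSURE({[F' → . F]}), then GOTO on every symbol after a dot until no new states appear). It has 14 states:
  I0: { [A → . ; e (], [C → . e], [F → . A F (], [F → . C ; C], [F → . x A], [F' → . F] }  — shift
  I1: { [A → ; . e (] }  — shift
  I2: { [A → . ; e (], [C → . e], [F → . A F (], [F → . C ; C], [F → . x A], [F → A . F (] }  — shift
  I3: { [F → C . ; C] }  — shift
  I4: { [F' → F .] }  — accept
  I5: { [C → e .] }  — reduce
  I6: { [A → . ; e (], [F → x . A] }  — shift
  I7: { [F → x A .] }  — reduce
  I8: { [C → . e], [F → C ; . C] }  — shift
  I9: { [F → C ; C .] }  — reduce
  I10: { [F → A F . (] }  — shift
  I11: { [F → A F ( .] }  — reduce
  I12: { [A → ; e . (] }  — shift
  I13: { [A → ; e ( .] }  — reduce

Every state is either a pure shift/goto state or contains exactly one complete item and nothing to shift — no conflicts. The grammar is LR(0).

Answer: Yes, the grammar is LR(0)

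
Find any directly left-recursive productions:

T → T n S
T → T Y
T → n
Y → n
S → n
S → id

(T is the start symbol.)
Yes, T is left-recursive

Direct left recursion occurs when N → N α for some non-terminal N (the right-hand side begins with the left-hand side itself).

T → T n S: LEFT RECURSIVE (starts with T)
T → T Y: LEFT RECURSIVE (starts with T)
T → n: starts with n
Y → n: starts with n
S → n: starts with n
S → id: starts with id

The grammar has direct left recursion on: T.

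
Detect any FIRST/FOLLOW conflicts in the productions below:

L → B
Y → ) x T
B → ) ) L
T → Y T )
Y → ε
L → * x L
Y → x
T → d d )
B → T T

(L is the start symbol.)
Yes. Y → ')' x T with FOLLOW(Y) on { ')' }; Y → x with FOLLOW(Y) on { 'x' }

A FIRST/FOLLOW conflict occurs when a non-terminal N has a nullable alternative N → β (β ⇒* ε) and another alternative N → α with FIRST(α) ∩ FOLLOW(N) ≠ ∅: on such a lookahead the parser cannot decide between expanding α and letting N vanish via β.

Nullable non-terminals: Y.

Y: nullable alternative(s) Y → ε; FOLLOW(Y) = { ')', 'd', 'x' }
  Y → ) x T: FIRST \ {ε} = { ')' } — overlaps FOLLOW(Y) on { ')' }: CONFLICT
  Y → ε: FIRST \ {ε} = { } — this is the only nullable alternative, skip
  Y → x: FIRST \ {ε} = { 'x' } — overlaps FOLLOW(Y) on { 'x' }: CONFLICT

B, L, T have no nullable alternative, so no FIRST/FOLLOW check is needed there.

So the grammar has 2 FIRST/FOLLOW conflicts (marked CONFLICT above).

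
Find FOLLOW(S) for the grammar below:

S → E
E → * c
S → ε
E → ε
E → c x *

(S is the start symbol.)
S is the start symbol, so $ ∈ FOLLOW(S).
S does not occur on any right-hand side.

Taking the union: FOLLOW(S) = { $ }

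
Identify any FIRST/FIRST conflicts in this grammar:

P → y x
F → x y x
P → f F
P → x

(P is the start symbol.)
A FIRST/FIRST conflict occurs when two productions N → α and N → β for the same non-terminal have FIRST(α) ∩ FIRST(β) ≠ ∅ (with ε ∈ FIRST of a nullable right-hand side, so two nullable alternatives also conflict).

Productions for P:
  P → y x: FIRST = { 'y' }
  P → f F: FIRST = { 'f' }
  P → x: FIRST = { 'x' }
F has only one production, so no FIRST/FIRST conflict is possible there.

All alternatives of each non-terminal have pairwise disjoint FIRST sets.

Answer: No FIRST/FIRST conflicts.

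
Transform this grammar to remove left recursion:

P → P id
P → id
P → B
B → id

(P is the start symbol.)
P is directly left-recursive. The standard transformation for
  A → A α₁ | ... | A α_m | β₁ | ... | β_n
is
  A  → β₁ A' | ... | β_n A'
  A' → α₁ A' | ... | α_m A' | ε

P → id becomes P → id P'
P → B becomes P → B P'
P → P id becomes P' → id P'
Add P' → ε

Productions for other non-terminals are unchanged:
  B → id

Resulting grammar:
P → id P'
P → B P'
P' → id P'
P' → ε
B → id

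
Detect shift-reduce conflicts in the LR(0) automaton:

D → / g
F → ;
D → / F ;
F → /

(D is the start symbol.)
Augment with D' → D and build the canonical LR(0) collection (I0 = CLOSURE({[D' → . D]}), then GOTO on every symbol after a dot until no new states appear). It has 8 states:
  I0: { [D → . / F ;], [D → . / g], [D' → . D] }  — shift
  I1: { [D → / . F ;], [D → / . g], [F → . /], [F → . ;] }  — shift
  I2: { [D' → D .] }  — accept
  I3: { [F → / .] }  — reduce
  I4: { [F → ; .] }  — reduce
  I5: { [D → / F . ;] }  — shift
  I6: { [D → / g .] }  — reduce
  I7: { [D → / F ; .] }  — reduce

No state contains both a complete item and a shift item.

Answer: No shift-reduce conflicts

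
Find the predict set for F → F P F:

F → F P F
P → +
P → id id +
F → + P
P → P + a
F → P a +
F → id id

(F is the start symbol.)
PREDICT(F → F P F) = (FIRST(RHS) \ {ε}) ∪ (FOLLOW(F) if ε ∈ FIRST(RHS), i.e. RHS ⇒* ε)
FIRST(F) = { '+', 'id' }
FIRST(F P F) = { '+', 'id' }
ε ∉ FIRST(F P F), so FOLLOW(F) is not added.
PREDICT(F → F P F) = { '+', 'id' }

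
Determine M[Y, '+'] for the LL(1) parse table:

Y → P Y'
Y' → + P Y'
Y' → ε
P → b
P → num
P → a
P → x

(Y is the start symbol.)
Empty (error entry)

To find M[Y, '+'], we find productions for Y where '+' is in the predict set (PREDICT(N → α) = (FIRST(α) \ {ε}) ∪ (FOLLOW(N) if α ⇒* ε)).

Relevant sets:
  FIRST(P) = { 'a', 'b', 'num', 'x' }

Y → P Y': PREDICT = { 'a', 'b', 'num', 'x' }

M[Y, '+'] is empty (no production applies)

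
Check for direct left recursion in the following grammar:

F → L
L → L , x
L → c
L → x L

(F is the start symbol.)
Yes, L is left-recursive

Direct left recursion occurs when N → N α for some non-terminal N (the right-hand side begins with the left-hand side itself).

F → L: starts with L
L → L , x: LEFT RECURSIVE (starts with L)
L → c: starts with c
L → x L: starts with x

The grammar has direct left recursion on: L.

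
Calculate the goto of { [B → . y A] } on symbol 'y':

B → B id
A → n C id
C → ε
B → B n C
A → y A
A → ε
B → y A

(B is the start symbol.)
{ [A → . n C id], [A → . y A], [A → .], [B → y . A] }

GOTO(I, 'y') = CLOSURE({ [A → αX.β] : [A → α.Xβ] ∈ I, X = 'y' })

Items with dot before 'y', with the dot advanced:
  [B → . y A] → [B → y . A]
Closure of the advanced items:
  [B → y . A] has the dot before A: add [A → . n C id], [A → . y A], [A → .]

GOTO = { [A → . n C id], [A → . y A], [A → .], [B → y . A] }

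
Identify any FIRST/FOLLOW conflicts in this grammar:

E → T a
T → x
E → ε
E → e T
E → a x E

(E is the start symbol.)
Nullable non-terminals: E.
FIRST sets used below: FIRST(T) = { 'x' }

E: nullable alternative(s) E → ε; FOLLOW(E) = { $ }
  E → T a: FIRST \ {ε} = { 'x' } — disjoint from FOLLOW(E)
  E → ε: FIRST \ {ε} = { } — this is the only nullable alternative, skip
  E → e T: FIRST \ {ε} = { 'e' } — disjoint from FOLLOW(E)
  E → a x E: FIRST \ {ε} = { 'a' } — disjoint from FOLLOW(E)

T has no nullable alternative, so no FIRST/FOLLOW check is needed there.

No FIRST/FOLLOW conflicts found.

Answer: No FIRST/FOLLOW conflicts.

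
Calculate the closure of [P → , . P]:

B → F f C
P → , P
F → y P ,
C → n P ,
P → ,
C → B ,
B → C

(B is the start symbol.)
Start with: [P → , . P]
  [P → , . P] has the dot before P: add [P → . , P], [P → . ,]
No further items can be added.

CLOSURE = { [P → , . P], [P → . , P], [P → . ,] }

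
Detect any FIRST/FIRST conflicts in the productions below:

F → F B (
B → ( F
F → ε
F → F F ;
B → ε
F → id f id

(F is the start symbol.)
A FIRST/FIRST conflict occurs when two productions N → α and N → β for the same non-terminal have FIRST(α) ∩ FIRST(β) ≠ ∅ (with ε ∈ FIRST of a nullable right-hand side, so two nullable alternatives also conflict).

FIRST sets of the non-terminals at (or reachable through a nullable prefix from) the front of some alternative:
  FIRST(F) = { '(', ';', 'id', ε }
  FIRST(B) = { '(', ε }

Productions for F:
  F → F B (: FIRST = { '(', ';', 'id' }
  F → ε: FIRST = { ε }
  F → F F ;: FIRST = { '(', ';', 'id' }
  F → id f id: FIRST = { 'id' }
Productions for B:
  B → ( F: FIRST = { '(' }
  B → ε: FIRST = { ε }

Conflict for F: F → F B ( and F → F F ;
  Overlap: { '(', ';', 'id' }
Conflict for F: F → F B ( and F → id f id
  Overlap: { 'id' }
Conflict for F: F → F F ; and F → id f id
  Overlap: { 'id' }

Answer: Yes. F → F B '(' / F → F F ';' on { '(', ';', 'id' }; F → F B '(' / F → id f id on { 'id' }; F → F F ';' / F → id f id on { 'id' }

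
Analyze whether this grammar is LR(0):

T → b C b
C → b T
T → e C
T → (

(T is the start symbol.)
A grammar is LR(0) if no state in the canonical LR(0) collection has:
  - both a shift item (dot before a terminal) and a complete item (shift-reduce conflict), or
  - two or more complete items (reduce-reduce conflict; the accept item [T' → T .] counts as a complete item here).

Augment with T' → T and build the canonical LR(0) collection (I0 = CLOSURE({[T' → . T]}), then GOTO on every symbol after a dot until no new states appear). It has 10 states:
  I0: { [T → . (], [T → . b C b], [T → . e C], [T' → . T] }  — shift
  I1: { [T → ( .] }  — reduce
  I2: { [T' → T .] }  — accept
  I3: { [C → . b T], [T → b . C b] }  — shift
  I4: { [C → . b T], [T → e . C] }  — shift
  I5: { [T → e C .] }  — reduce
  I6: { [C → b . T], [T → . (], [T → . b C b], [T → . e C] }  — shift
  I7: { [C → b T .] }  — reduce
  I8: { [T → b C . b] }  — shift
  I9: { [T → b C b .] }  — reduce

Every state is either a pure shift/goto state or contains exactly one complete item and nothing to shift — no conflicts. The grammar is LR(0).

Answer: Yes, the grammar is LR(0)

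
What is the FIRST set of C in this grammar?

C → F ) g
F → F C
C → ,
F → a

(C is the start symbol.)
To compute FIRST(C), examine every production with C on the left-hand side, reading each right-hand side left to right until a non-nullable symbol is reached.

FIRST sets of the other non-terminals involved (by the same procedure, iterated to a fixed point):
  FIRST(F) = { 'a' }

From C → F ) g:
  - F is a non-terminal: add FIRST(F) \ {ε} = { 'a' }
    F is not nullable, so stop
From C → ,:
  - ',' is a terminal: add ',' and stop

Collecting: FIRST(C) = { ',', 'a' }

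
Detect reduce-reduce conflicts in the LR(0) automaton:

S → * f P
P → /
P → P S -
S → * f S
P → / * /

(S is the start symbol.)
A reduce-reduce conflict occurs when an LR(0) state has two complete items [A → α .] and [B → β .] — both call for a reduction, and with no lookahead the parser cannot choose between them.

Augment with S' → S and build the canonical LR(0) collection (I0 = CLOSURE({[S' → . S]}), then GOTO on every symbol after a dot until no new states appear). It has 11 states:
  I0: { [S → . * f P], [S → . * f S], [S' → . S] }  — shift
  I1: { [S → * . f P], [S → * . f S] }  — shift
  I2: { [S' → S .] }  — accept
  I3: { [P → . / * /], [P → . /], [P → . P S -], [S → * f . P], [S → * f . S], [S → . * f P], [S → . * f S] }  — shift
  I4: { [P → / . * /], [P → / .] }  — shift, reduce
  I5: { [P → P . S -], [S → * f P .], [S → . * f P], [S → . * f S] }  — shift, reduce
  I6: { [S → * f S .] }  — reduce
  I7: { [P → P S . -] }  — shift
  I8: { [P → P S - .] }  — reduce
  I9: { [P → / * . /] }  — shift
  I10: { [P → / * / .] }  — reduce

No state contains more than one complete item.

Answer: No reduce-reduce conflicts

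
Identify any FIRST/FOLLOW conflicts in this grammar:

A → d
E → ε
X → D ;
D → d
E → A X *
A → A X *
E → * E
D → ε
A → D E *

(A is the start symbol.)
A FIRST/FOLLOW conflict occurs when a non-terminal N has a nullable alternative N → β (β ⇒* ε) and another alternative N → α with FIRST(α) ∩ FOLLOW(N) ≠ ∅: on such a lookahead the parser cannot decide between expanding α and letting N vanish via β.

Nullable non-terminals: D, E.
FIRST sets used below: FIRST(A) = { '*', 'd' }

D: nullable alternative(s) D → ε; FOLLOW(D) = { '*', ';', 'd' }
  D → d: FIRST \ {ε} = { 'd' } — overlaps FOLLOW(D) on { 'd' }: CONFLICT
  D → ε: FIRST \ {ε} = { } — this is the only nullable alternative, skip

E: nullable alternative(s) E → ε; FOLLOW(E) = { '*' }
  E → ε: FIRST \ {ε} = { } — this is the only nullable alternative, skip
  E → A X *: FIRST \ {ε} = { '*', 'd' } — overlaps FOLLOW(E) on { '*' }: CONFLICT
  E → * E: FIRST \ {ε} = { '*' } — overlaps FOLLOW(E) on { '*' }: CONFLICT

A, X have no nullable alternative, so no FIRST/FOLLOW check is needed there.

So the grammar has 3 FIRST/FOLLOW conflicts (marked CONFLICT above).

Answer: Yes. E → A X '*' with FOLLOW(E) on { '*' }; E → '*' E with FOLLOW(E) on { '*' }; D → d with FOLLOW(D) on { 'd' }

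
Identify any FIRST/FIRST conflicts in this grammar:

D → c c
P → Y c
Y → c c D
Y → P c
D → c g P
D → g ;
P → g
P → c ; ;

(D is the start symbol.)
Yes. D → c c / D → c g P on { 'c' }; P → Y c / P → g on { 'g' }; P → Y c / P → c ';' ';' on { 'c' }; Y → c c D / Y → P c on { 'c' }

FIRST sets of the non-terminals at (or reachable through a nullable prefix from) the front of some alternative:
  FIRST(Y) = { 'c', 'g' }
  FIRST(P) = { 'c', 'g' }

Productions for D:
  D → c c: FIRST = { 'c' }
  D → c g P: FIRST = { 'c' }
  D → g ;: FIRST = { 'g' }
Productions for P:
  P → Y c: FIRST = { 'c', 'g' }
  P → g: FIRST = { 'g' }
  P → c ; ;: FIRST = { 'c' }
Productions for Y:
  Y → c c D: FIRST = { 'c' }
  Y → P c: FIRST = { 'c', 'g' }

Conflict for D: D → c c and D → c g P
  Overlap: { 'c' }
Conflict for P: P → Y c and P → g
  Overlap: { 'g' }
Conflict for P: P → Y c and P → c ; ;
  Overlap: { 'c' }
Conflict for Y: Y → c c D and Y → P c
  Overlap: { 'c' }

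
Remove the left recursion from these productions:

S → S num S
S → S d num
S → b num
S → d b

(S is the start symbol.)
S is directly left-recursive. The standard transformation for
  A → A α₁ | ... | A α_m | β₁ | ... | β_n
is
  A  → β₁ A' | ... | β_n A'
  A' → α₁ A' | ... | α_m A' | ε

S → b num becomes S → b num S'
S → d b becomes S → d b S'
S → S num S becomes S' → num S S'
S → S d num becomes S' → d num S'
Add S' → ε

Resulting grammar:
S → b num S'
S → d b S'
S' → num S S'
S' → d num S'
S' → ε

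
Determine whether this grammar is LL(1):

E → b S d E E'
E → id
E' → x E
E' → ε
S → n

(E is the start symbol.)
A grammar is LL(1) if for each non-terminal N with multiple productions, the predict sets of those productions are pairwise disjoint, where PREDICT(N → α) = (FIRST(α) \ {ε}) ∪ (FOLLOW(N) if α ⇒* ε).

Relevant sets:
  FOLLOW(E') = { $, 'x' }

For E:
  PREDICT(E → b S d E E') = { 'b' }
  PREDICT(E → id) = { 'id' }
For E':
  PREDICT(E' → x E) = { 'x' }
  PREDICT(E' → ε) = { $, 'x' }
S has a single production, so nothing to check there.

Conflict found: Predict set conflict for E': { 'x' }
The grammar is NOT LL(1).

Answer: No. Predict set conflict for E': { 'x' }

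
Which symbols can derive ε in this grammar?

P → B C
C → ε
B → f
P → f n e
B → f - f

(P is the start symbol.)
ε-productions: C → ε
So C is immediately nullable.
No further non-terminal can be added: every production for the remaining non-terminals contains a terminal or a non-nullable non-terminal.
Nullable = { 'C' }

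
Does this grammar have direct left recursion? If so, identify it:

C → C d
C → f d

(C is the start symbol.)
C → C d: LEFT RECURSIVE (starts with C)
C → f d: starts with f

The grammar has direct left recursion on: C.

Answer: Yes, C is left-recursive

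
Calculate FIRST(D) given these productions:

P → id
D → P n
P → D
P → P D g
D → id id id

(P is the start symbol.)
{ 'id' }

To compute FIRST(D), examine every production with D on the left-hand side, reading each right-hand side left to right until a non-nullable symbol is reached.

FIRST sets of the other non-terminals involved (by the same procedure, iterated to a fixed point):
  FIRST(P) = { 'id' }

From D → P n:
  - P is a non-terminal: add FIRST(P) \ {ε} = { 'id' }
    P is not nullable, so stop
From D → id id id:
  - id is a terminal: add 'id' and stop

Collecting: FIRST(D) = { 'id' }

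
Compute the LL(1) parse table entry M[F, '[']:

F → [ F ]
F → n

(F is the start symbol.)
To find M[F, '['], we find productions for F where '[' is in the predict set (PREDICT(N → α) = (FIRST(α) \ {ε}) ∪ (FOLLOW(N) if α ⇒* ε)).

F → [ F ]: PREDICT = { '[' }
  '[' is in predict set, so this production goes in M[F, '[']
F → n: PREDICT = { 'n' }

M[F, '['] = F → [ F ]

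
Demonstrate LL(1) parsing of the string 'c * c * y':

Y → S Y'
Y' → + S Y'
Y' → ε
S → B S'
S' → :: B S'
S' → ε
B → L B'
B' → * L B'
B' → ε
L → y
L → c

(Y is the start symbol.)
LL(1) parsing maintains a stack (initially the start symbol over $) and the input. At each step: if the stack top is a terminal, match it against the current input token; if it is a non-terminal N, replace it with the RHS of M[N, lookahead] (the unique production whose predict set contains the lookahead).

Stack is shown with the top on the left.

Stack           Input        Action
-----------------------------------
Y $             c * c * y $  output Y → S Y'
S Y' $          c * c * y $  output S → B S'
B S' Y' $       c * c * y $  output B → L B'
L B' S' Y' $    c * c * y $  output L → c
c B' S' Y' $    c * c * y $  match 'c'
B' S' Y' $      * c * y $    output B' → * L B'
* L B' S' Y' $  * c * y $    match '*'
L B' S' Y' $    c * y $      output L → c
c B' S' Y' $    c * y $      match 'c'
B' S' Y' $      * y $        output B' → * L B'
* L B' S' Y' $  * y $        match '*'
L B' S' Y' $    y $          output L → y
y B' S' Y' $    y $          match 'y'
B' S' Y' $      $            output B' → ε
S' Y' $         $            output S' → ε
Y' $            $            output Y' → ε
$               $            accept

The string is accepted.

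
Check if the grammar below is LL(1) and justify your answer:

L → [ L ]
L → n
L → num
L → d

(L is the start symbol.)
Yes, the grammar is LL(1).

A grammar is LL(1) if for each non-terminal N with multiple productions, the predict sets of those productions are pairwise disjoint, where PREDICT(N → α) = (FIRST(α) \ {ε}) ∪ (FOLLOW(N) if α ⇒* ε).

For L:
  PREDICT(L → '[' L ']') = { '[' }
  PREDICT(L → n) = { 'n' }
  PREDICT(L → num) = { 'num' }
  PREDICT(L → d) = { 'd' }

All predict sets are disjoint. The grammar IS LL(1).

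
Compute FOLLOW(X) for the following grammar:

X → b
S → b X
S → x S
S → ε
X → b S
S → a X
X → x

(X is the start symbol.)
To compute FOLLOW(X), find every occurrence of X on a right-hand side N → α X β: add FIRST(β) \ {ε}, and if β is empty or nullable also add FOLLOW(N). Iterate to a fixed point.

X is the start symbol, so $ ∈ FOLLOW(X).
In S → b X: X is at the end, add FOLLOW(S)
In S → a X: X is at the end, add FOLLOW(S)

The FOLLOW sets referred to above (computed the same way, to a fixed point):
  FOLLOW(S) = { $ }

Taking the union: FOLLOW(X) = { $ }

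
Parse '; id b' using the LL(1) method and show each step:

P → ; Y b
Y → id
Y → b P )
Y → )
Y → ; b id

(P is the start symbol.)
Stack is shown with the top on the left.

Stack    Input     Action
-------------------------
P $      ; id b $  output P → ; Y b
; Y b $  ; id b $  match ';'
Y b $    id b $    output Y → id
id b $   id b $    match 'id'
b $      b $       match 'b'
$        $         accept

The string is accepted.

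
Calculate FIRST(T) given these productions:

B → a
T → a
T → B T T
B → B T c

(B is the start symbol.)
{ 'a' }

To compute FIRST(T), examine every production with T on the left-hand side, reading each right-hand side left to right until a non-nullable symbol is reached.

FIRST sets of the other non-terminals involved (by the same procedure, iterated to a fixed point):
  FIRST(B) = { 'a' }

From T → a:
  - a is a terminal: add 'a' and stop
From T → B T T:
  - B is a non-terminal: add FIRST(B) \ {ε} = { 'a' }
    B is not nullable, so stop

Collecting: FIRST(T) = { 'a' }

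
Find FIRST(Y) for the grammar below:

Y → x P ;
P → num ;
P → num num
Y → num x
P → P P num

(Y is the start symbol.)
To compute FIRST(Y), examine every production with Y on the left-hand side, reading each right-hand side left to right until a non-nullable symbol is reached.

From Y → x P ;:
  - x is a terminal: add 'x' and stop
From Y → num x:
  - num is a terminal: add 'num' and stop

Collecting: FIRST(Y) = { 'num', 'x' }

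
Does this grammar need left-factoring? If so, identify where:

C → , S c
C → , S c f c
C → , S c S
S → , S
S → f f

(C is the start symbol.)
Left-factoring is needed when two productions for the same non-terminal
share a common prefix on the right-hand side.

Productions for C:
  C → , S c
  C → , S c f c
  C → , S c S
Productions for S:
  S → , S
  S → f f

Found common prefix ', S c' in productions for C

Answer: Yes, C has productions with common prefix ', S c'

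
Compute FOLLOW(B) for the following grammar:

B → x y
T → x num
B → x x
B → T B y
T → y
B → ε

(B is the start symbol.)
To compute FOLLOW(B), find every occurrence of B on a right-hand side N → α B β: add FIRST(β) \ {ε}, and if β is empty or nullable also add FOLLOW(N). Iterate to a fixed point.

B is the start symbol, so $ ∈ FOLLOW(B).
In B → T B y: B is followed by y, add FIRST(y) \ {ε} = { 'y' }

Taking the union: FOLLOW(B) = { $, 'y' }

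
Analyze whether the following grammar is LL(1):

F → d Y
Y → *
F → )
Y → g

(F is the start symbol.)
Yes, the grammar is LL(1).

A grammar is LL(1) if for each non-terminal N with multiple productions, the predict sets of those productions are pairwise disjoint, where PREDICT(N → α) = (FIRST(α) \ {ε}) ∪ (FOLLOW(N) if α ⇒* ε).

For F:
  PREDICT(F → d Y) = { 'd' }
  PREDICT(F → ')') = { ')' }
For Y:
  PREDICT(Y → '*') = { '*' }
  PREDICT(Y → g) = { 'g' }

All predict sets are disjoint. The grammar IS LL(1).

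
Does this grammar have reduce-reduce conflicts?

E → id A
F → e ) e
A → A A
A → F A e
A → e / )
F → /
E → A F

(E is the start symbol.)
No reduce-reduce conflicts

A reduce-reduce conflict occurs when an LR(0) state has two complete items [A → α .] and [B → β .] — both call for a reduction, and with no lookahead the parser cannot choose between them.

Augment with E' → E and build the canonical LR(0) collection (I0 = CLOSURE({[E' → . E]}), then GOTO on every symbol after a dot until no new states appear). It has 16 states:
  I0: { [A → . A A], [A → . F A e], [A → . e / )], [E → . A F], [E → . id A], [E' → . E], [F → . /], [F → . e ) e] }  — shift
  I1: { [F → / .] }  — reduce
  I2: { [A → . A A], [A → . F A e], [A → . e / )], [A → A . A], [E → A . F], [F → . /], [F → . e ) e] }  — shift
  I3: { [E' → E .] }  — accept
  I4: { [A → . A A], [A → . F A e], [A → . e / )], [A → F . A e], [F → . /], [F → . e ) e] }  — shift
  I5: { [A → e . / )], [F → e . ) e] }  — shift
  I6: { [A → . A A], [A → . F A e], [A → . e / )], [E → id . A], [F → . /], [F → . e ) e] }  — shift
  I7: { [A → . A A], [A → . F A e], [A → . e / )], [A → A . A], [E → id A .], [F → . /], [F → . e ) e] }  — shift, reduce
  I8: { [A → . A A], [A → . F A e], [A → . e / )], [A → A . A], [A → A A .], [F → . /], [F → . e ) e] }  — shift, reduce
  I9: { [F → e ) . e] }  — shift
  I10: { [A → e / . )] }  — shift
  I11: { [A → e / ) .] }  — reduce
  I12: { [F → e ) e .] }  — reduce
  I13: { [A → . A A], [A → . F A e], [A → . e / )], [A → A . A], [A → F A . e], [F → . /], [F → . e ) e] }  — shift
  I14: { [A → F A e .], [A → e . / )], [F → e . ) e] }  — shift, reduce
  I15: { [A → . A A], [A → . F A e], [A → . e / )], [A → F . A e], [E → A F .], [F → . /], [F → . e ) e] }  — shift, reduce

No state contains more than one complete item.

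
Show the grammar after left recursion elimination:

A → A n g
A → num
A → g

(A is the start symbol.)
A → num A'
A → g A'
A' → n g A'
A' → ε

A is directly left-recursive. The standard transformation for
  A → A α₁ | ... | A α_m | β₁ | ... | β_n
is
  A  → β₁ A' | ... | β_n A'
  A' → α₁ A' | ... | α_m A' | ε

A → num becomes A → num A'
A → g becomes A → g A'
A → A n g becomes A' → n g A'
Add A' → ε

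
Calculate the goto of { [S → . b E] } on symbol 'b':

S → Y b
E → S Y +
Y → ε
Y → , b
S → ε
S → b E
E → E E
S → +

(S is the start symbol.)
GOTO(I, 'b') = CLOSURE({ [A → αX.β] : [A → α.Xβ] ∈ I, X = 'b' })

Items with dot before 'b', with the dot advanced:
  [S → . b E] → [S → b . E]
Closure of the advanced items:
  [S → b . E] has the dot before E: add [E → . S Y +], [E → . E E]
  [E → . S Y +] has the dot before S: add [S → . Y b], [S → .], [S → . b E], [S → . +]
  [S → . Y b] has the dot before Y: add [Y → .], [Y → . , b]

GOTO = { [E → . E E], [E → . S Y +], [S → . +], [S → . Y b], [S → . b E], [S → .], [S → b . E], [Y → . , b], [Y → .] }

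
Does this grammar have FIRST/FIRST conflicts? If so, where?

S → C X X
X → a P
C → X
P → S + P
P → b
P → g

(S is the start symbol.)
FIRST sets of the non-terminals at (or reachable through a nullable prefix from) the front of some alternative:
  FIRST(S) = { 'a' }

Productions for P:
  P → S + P: FIRST = { 'a' }
  P → b: FIRST = { 'b' }
  P → g: FIRST = { 'g' }
S, X, C have only one production, so no FIRST/FIRST conflict is possible there.

All alternatives of each non-terminal have pairwise disjoint FIRST sets.

Answer: No FIRST/FIRST conflicts.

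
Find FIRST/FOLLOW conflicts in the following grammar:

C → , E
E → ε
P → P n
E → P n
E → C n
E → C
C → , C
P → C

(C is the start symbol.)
No FIRST/FOLLOW conflicts.

Nullable non-terminals: E.
FIRST sets used below: FIRST(P) = { ',' }, FIRST(C) = { ',' }

E: nullable alternative(s) E → ε; FOLLOW(E) = { $, 'n' }
  E → ε: FIRST \ {ε} = { } — this is the only nullable alternative, skip
  E → P n: FIRST \ {ε} = { ',' } — disjoint from FOLLOW(E)
  E → C n: FIRST \ {ε} = { ',' } — disjoint from FOLLOW(E)
  E → C: FIRST \ {ε} = { ',' } — disjoint from FOLLOW(E)

C, P have no nullable alternative, so no FIRST/FOLLOW check is needed there.

No FIRST/FOLLOW conflicts found.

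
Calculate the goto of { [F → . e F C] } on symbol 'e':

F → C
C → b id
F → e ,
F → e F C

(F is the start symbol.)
GOTO(I, 'e') = CLOSURE({ [A → αX.β] : [A → α.Xβ] ∈ I, X = 'e' })

Items with dot before 'e', with the dot advanced:
  [F → . e F C] → [F → e . F C]
Closure of the advanced items:
  [F → e . F C] has the dot before F: add [F → . C], [F → . e ,], [F → . e F C]
  [F → . C] has the dot before C: add [C → . b id]

GOTO = { [C → . b id], [F → . C], [F → . e ,], [F → . e F C], [F → e . F C] }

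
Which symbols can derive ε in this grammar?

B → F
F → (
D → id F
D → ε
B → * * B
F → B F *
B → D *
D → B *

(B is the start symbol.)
{ 'D' }

A non-terminal is nullable if it can derive ε (the empty string): either it has an ε-production, or it has a production whose right-hand side consists entirely of nullable non-terminals.

ε-productions: D → ε
So D is immediately nullable.
No further non-terminal can be added: every production for the remaining non-terminals contains a terminal or a non-nullable non-terminal.
Nullable = { 'D' }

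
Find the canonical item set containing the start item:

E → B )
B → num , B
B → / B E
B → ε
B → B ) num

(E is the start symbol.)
{ [B → . / B E], [B → . B ) num], [B → . num , B], [B → .], [E → . B )], [E' → . E] }

First, augment the grammar with E' → E
I₀ = CLOSURE({ [E' → . E] }):
  [E' → . E] has the dot before E: add [E → . B )]
  [E → . B )] has the dot before B: add [B → . num , B], [B → . / B E], [B → .], [B → . B ) num]
No further items can be added.

I₀ = { [B → . / B E], [B → . B ) num], [B → . num , B], [B → .], [E → . B )], [E' → . E] }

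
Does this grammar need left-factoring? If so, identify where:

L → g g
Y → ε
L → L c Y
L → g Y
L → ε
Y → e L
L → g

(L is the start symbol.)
Left-factoring is needed when two productions for the same non-terminal
share a common prefix on the right-hand side.

Productions for L:
  L → g g
  L → L c Y
  L → g Y
  L → ε
  L → g
Productions for Y:
  Y → ε
  Y → e L

Found common prefix 'g' in productions for L

Answer: Yes, L has productions with common prefix 'g'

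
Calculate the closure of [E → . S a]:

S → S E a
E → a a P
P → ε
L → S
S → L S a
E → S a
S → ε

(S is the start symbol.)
{ [E → . S a], [L → . S], [S → . L S a], [S → . S E a], [S → .] }

To compute CLOSURE, for each item [A → α.Bβ] where B is a non-terminal, add [B → .γ] for all productions B → γ; repeat for the newly added items until nothing changes.

Start with: [E → . S a]
  [E → . S a] has the dot before S: add [S → . S E a], [S → . L S a], [S → .]
  [S → . L S a] has the dot before L: add [L → . S]
No further items can be added.

CLOSURE = { [E → . S a], [L → . S], [S → . L S a], [S → . S E a], [S → .] }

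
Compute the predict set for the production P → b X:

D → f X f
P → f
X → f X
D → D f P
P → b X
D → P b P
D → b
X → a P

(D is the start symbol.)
PREDICT(P → b X) = (FIRST(RHS) \ {ε}) ∪ (FOLLOW(P) if ε ∈ FIRST(RHS), i.e. RHS ⇒* ε)
FIRST(b X) = { 'b' }
ε ∉ FIRST(b X), so FOLLOW(P) is not added.
PREDICT(P → b X) = { 'b' }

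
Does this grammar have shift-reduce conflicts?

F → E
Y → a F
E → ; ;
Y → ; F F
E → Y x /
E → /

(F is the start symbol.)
Yes — I10: [E → ; ; .] vs [E → . /]

Augment with F' → F and build the canonical LR(0) collection (I0 = CLOSURE({[F' → . F]}), then GOTO on every symbol after a dot until no new states appear). It has 13 states:
  I0: { [E → . /], [E → . ; ;], [E → . Y x /], [F → . E], [F' → . F], [Y → . ; F F], [Y → . a F] }  — shift
  I1: { [E → / .] }  — reduce
  I2: { [E → . /], [E → . ; ;], [E → . Y x /], [E → ; . ;], [F → . E], [Y → . ; F F], [Y → . a F], [Y → ; . F F] }  — shift
  I3: { [F → E .] }  — reduce
  I4: { [F' → F .] }  — accept
  I5: { [E → Y . x /] }  — shift
  I6: { [E → . /], [E → . ; ;], [E → . Y x /], [F → . E], [Y → . ; F F], [Y → . a F], [Y → a . F] }  — shift
  I7: { [Y → a F .] }  — reduce
  I8: { [E → Y x . /] }  — shift
  I9: { [E → Y x / .] }  — reduce
  I10: { [E → . /], [E → . ; ;], [E → . Y x /], [E → ; . ;], [E → ; ; .], [F → . E], [Y → . ; F F], [Y → . a F], [Y → ; . F F] }  — shift, reduce
  I11: { [E → . /], [E → . ; ;], [E → . Y x /], [F → . E], [Y → . ; F F], [Y → . a F], [Y → ; F . F] }  — shift
  I12: { [Y → ; F F .] }  — reduce

I10 contains reduce item [E → ; ; .] and shift items [E → . /], [E → . ; ;], [E → ; . ;], [Y → . ; F F], [Y → . a F] — shift-reduce conflict.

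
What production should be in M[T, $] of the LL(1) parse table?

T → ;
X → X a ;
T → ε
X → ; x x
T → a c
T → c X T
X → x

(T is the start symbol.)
To find M[T, $], we find productions for T where $ is in the predict set (PREDICT(N → α) = (FIRST(α) \ {ε}) ∪ (FOLLOW(N) if α ⇒* ε)).

Relevant sets:
  FOLLOW(T) = { $ }

T → ;: PREDICT = { ';' }
T → ε: PREDICT = { $ }
  $ is in predict set, so this production goes in M[T, $]
T → a c: PREDICT = { 'a' }
T → c X T: PREDICT = { 'c' }

M[T, $] = T → ε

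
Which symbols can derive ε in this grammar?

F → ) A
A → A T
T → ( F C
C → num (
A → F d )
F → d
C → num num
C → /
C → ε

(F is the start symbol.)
{ 'C' }

ε-productions: C → ε
So C is immediately nullable.
No further non-terminal can be added: every production for the remaining non-terminals contains a terminal or a non-nullable non-terminal.
Nullable = { 'C' }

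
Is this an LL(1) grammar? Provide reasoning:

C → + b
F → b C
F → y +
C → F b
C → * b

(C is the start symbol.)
A grammar is LL(1) if for each non-terminal N with multiple productions, the predict sets of those productions are pairwise disjoint, where PREDICT(N → α) = (FIRST(α) \ {ε}) ∪ (FOLLOW(N) if α ⇒* ε).

Relevant sets:
  FIRST(F) = { 'b', 'y' }

For C:
  PREDICT(C → '+' b) = { '+' }
  PREDICT(C → F b) = { 'b', 'y' }
  PREDICT(C → '*' b) = { '*' }
For F:
  PREDICT(F → b C) = { 'b' }
  PREDICT(F → y '+') = { 'y' }

All predict sets are disjoint. The grammar IS LL(1).

Answer: Yes, the grammar is LL(1).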